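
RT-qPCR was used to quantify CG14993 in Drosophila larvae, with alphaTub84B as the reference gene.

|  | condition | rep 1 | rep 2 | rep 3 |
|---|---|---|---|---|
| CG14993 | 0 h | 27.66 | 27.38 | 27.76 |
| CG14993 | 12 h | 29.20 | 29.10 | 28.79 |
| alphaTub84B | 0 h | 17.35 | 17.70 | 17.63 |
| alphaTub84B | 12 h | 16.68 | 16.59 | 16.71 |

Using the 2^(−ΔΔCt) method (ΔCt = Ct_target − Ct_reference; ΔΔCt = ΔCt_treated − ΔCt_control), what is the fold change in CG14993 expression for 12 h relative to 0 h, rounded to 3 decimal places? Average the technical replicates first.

Mean Ct: CG14993 0 h 27.600; CG14993 12 h 29.030; alphaTub84B 0 h 17.560; alphaTub84B 12 h 16.660
ΔCt(0 h) = 27.600 − 17.560 = 10.040
ΔCt(12 h) = 29.030 − 16.660 = 12.370
ΔΔCt = 12.370 − 10.040 = 2.330
Fold change = 2^(−2.330) = 0.1989

0.199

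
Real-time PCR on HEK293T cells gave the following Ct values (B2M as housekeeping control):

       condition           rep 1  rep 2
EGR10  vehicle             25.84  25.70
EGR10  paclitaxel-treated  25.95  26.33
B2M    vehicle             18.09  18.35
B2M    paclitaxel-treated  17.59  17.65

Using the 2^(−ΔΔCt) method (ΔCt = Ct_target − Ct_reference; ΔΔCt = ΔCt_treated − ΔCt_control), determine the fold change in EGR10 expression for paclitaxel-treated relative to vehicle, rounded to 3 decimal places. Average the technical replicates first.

0.511

Mean Ct: EGR10 vehicle 25.770; EGR10 paclitaxel-treated 26.140; B2M vehicle 18.220; B2M paclitaxel-treated 17.620
ΔCt(vehicle) = 25.770 − 18.220 = 7.550
ΔCt(paclitaxel-treated) = 26.140 − 17.620 = 8.520
ΔΔCt = 8.520 − 7.550 = 0.970
Fold change = 2^(−0.970) = 0.5105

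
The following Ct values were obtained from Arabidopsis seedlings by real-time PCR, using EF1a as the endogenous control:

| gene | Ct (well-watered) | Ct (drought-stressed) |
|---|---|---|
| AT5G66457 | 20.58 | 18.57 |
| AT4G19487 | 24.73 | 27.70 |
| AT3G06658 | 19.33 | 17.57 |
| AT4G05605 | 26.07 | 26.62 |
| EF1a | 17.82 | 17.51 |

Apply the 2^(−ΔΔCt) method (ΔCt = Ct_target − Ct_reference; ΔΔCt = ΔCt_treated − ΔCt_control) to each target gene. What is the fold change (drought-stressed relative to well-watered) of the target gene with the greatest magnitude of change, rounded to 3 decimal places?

0.103

AT5G66457: ΔΔCt = (18.57−17.51) − (20.58−17.82) = 1.06 − 2.76 = -1.70; fold change = 2^1.70 = 3.249
AT4G19487: ΔΔCt = (27.70−17.51) − (24.73−17.82) = 10.19 − 6.91 = 3.28; fold change = 2^-3.28 = 0.103
AT3G06658: ΔΔCt = (17.57−17.51) − (19.33−17.82) = 0.06 − 1.51 = -1.45; fold change = 2^1.45 = 2.732
AT4G05605: ΔΔCt = (26.62−17.51) − (26.07−17.82) = 9.11 − 8.25 = 0.86; fold change = 2^-0.86 = 0.551
AT4G19487 has the largest |ΔΔCt| = 3.28.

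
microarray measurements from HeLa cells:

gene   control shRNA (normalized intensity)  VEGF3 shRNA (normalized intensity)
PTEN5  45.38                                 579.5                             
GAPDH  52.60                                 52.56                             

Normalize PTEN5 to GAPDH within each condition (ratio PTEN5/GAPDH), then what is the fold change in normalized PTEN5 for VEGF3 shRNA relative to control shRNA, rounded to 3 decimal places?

PTEN5/GAPDH (control shRNA) = 45.38 / 52.60 = 0.86274
PTEN5/GAPDH (VEGF3 shRNA) = 579.5 / 52.56 = 11.025
Fold change = 11.025 / 0.86274 = 12.7797

12.780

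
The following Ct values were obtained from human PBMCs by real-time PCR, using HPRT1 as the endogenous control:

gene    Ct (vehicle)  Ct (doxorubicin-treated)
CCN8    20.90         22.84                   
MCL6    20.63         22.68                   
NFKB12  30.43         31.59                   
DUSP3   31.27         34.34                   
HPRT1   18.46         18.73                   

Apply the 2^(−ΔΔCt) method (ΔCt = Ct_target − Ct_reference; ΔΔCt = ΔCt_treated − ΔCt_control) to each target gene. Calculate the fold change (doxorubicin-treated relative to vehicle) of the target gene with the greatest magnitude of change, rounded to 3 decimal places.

CCN8: ΔΔCt = (22.84−18.73) − (20.90−18.46) = 4.11 − 2.44 = 1.67; fold change = 2^-1.67 = 0.314
MCL6: ΔΔCt = (22.68−18.73) − (20.63−18.46) = 3.95 − 2.17 = 1.78; fold change = 2^-1.78 = 0.291
NFKB12: ΔΔCt = (31.59−18.73) − (30.43−18.46) = 12.86 − 11.97 = 0.89; fold change = 2^-0.89 = 0.540
DUSP3: ΔΔCt = (34.34−18.73) − (31.27−18.46) = 15.61 − 12.81 = 2.80; fold change = 2^-2.80 = 0.144
DUSP3 has the largest |ΔΔCt| = 2.80.

0.144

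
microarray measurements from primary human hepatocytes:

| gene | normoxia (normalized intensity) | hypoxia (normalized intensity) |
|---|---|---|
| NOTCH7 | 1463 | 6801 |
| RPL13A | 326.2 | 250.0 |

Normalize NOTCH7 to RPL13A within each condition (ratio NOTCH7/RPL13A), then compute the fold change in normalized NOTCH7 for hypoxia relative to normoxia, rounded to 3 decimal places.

NOTCH7/RPL13A (normoxia) = 1463 / 326.2 = 4.485
NOTCH7/RPL13A (hypoxia) = 6801 / 250.0 = 27.204
Fold change = 27.204 / 4.485 = 6.0656

6.066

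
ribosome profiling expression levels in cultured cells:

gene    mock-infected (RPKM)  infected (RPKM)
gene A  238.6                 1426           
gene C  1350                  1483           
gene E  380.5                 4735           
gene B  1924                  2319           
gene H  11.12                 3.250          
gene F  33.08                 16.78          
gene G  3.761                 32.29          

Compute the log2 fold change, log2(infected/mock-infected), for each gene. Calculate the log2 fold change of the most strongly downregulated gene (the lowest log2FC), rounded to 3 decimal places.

-1.775

log2(1426/238.6) = 2.579  (gene A)
log2(1483/1350) = 0.136  (gene C)
log2(4735/380.5) = 3.637  (gene E)
log2(2319/1924) = 0.269  (gene B)
log2(3.250/11.12) = -1.775  (gene H)
log2(16.78/33.08) = -0.979  (gene F)
log2(32.29/3.761) = 3.102  (gene G)
gene H is most strongly downregulated.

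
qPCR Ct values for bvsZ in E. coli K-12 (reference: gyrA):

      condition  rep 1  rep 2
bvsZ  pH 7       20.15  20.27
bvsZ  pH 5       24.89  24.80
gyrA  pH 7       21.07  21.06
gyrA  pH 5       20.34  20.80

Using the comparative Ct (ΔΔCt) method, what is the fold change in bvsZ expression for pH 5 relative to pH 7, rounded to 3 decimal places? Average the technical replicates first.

0.029

Mean Ct: bvsZ pH 7 20.210; bvsZ pH 5 24.845; gyrA pH 7 21.065; gyrA pH 5 20.570
ΔCt(pH 7) = 20.210 − 21.065 = -0.855
ΔCt(pH 5) = 24.845 − 20.570 = 4.275
ΔΔCt = 4.275 − (-0.855) = 5.130
Fold change = 2^(−5.130) = 0.0286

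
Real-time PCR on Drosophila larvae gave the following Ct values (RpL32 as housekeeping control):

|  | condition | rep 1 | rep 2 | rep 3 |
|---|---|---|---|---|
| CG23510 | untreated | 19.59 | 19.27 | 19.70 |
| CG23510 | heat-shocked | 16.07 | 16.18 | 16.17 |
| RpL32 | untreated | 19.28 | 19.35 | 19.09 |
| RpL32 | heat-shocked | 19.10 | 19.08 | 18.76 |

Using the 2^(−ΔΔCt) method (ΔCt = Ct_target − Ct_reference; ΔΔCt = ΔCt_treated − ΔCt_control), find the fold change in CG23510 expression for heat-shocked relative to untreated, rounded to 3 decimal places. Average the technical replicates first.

8.694

Mean Ct: CG23510 untreated 19.520; CG23510 heat-shocked 16.140; RpL32 untreated 19.240; RpL32 heat-shocked 18.980
ΔCt(untreated) = 19.520 − 19.240 = 0.280
ΔCt(heat-shocked) = 16.140 − 18.980 = -2.840
ΔΔCt = -2.840 − 0.280 = -3.120
Fold change = 2^(−(-3.120)) = 2^3.120 = 8.6939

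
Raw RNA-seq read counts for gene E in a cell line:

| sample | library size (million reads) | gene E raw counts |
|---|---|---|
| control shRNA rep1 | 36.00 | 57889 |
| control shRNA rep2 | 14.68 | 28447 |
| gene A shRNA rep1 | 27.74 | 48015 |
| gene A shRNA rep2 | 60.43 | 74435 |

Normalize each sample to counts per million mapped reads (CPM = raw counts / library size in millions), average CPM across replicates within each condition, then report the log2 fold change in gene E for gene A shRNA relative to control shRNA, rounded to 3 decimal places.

CPM(control shRNA rep1) = 57889 / 36.00 = 1608.0278
CPM(control shRNA rep2) = 28447 / 14.68 = 1937.8065
CPM(gene A shRNA rep1) = 48015 / 27.74 = 1730.8940
CPM(gene A shRNA rep2) = 74435 / 60.43 = 1231.7558
mean CPM(control shRNA) = 1772.9172; mean CPM(gene A shRNA) = 1481.3249
Fold change = 1481.3249 / 1772.9172 = 0.83553
log2(0.83553) = -0.2592

-0.259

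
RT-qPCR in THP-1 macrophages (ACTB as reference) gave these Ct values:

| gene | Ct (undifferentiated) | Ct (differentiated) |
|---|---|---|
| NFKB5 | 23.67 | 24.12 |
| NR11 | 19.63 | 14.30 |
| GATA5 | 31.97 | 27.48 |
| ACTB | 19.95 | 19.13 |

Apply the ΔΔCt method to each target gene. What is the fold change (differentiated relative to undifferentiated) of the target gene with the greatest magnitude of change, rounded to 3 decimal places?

NFKB5: ΔΔCt = (24.12−19.13) − (23.67−19.95) = 4.99 − 3.72 = 1.27; fold change = 2^-1.27 = 0.415
NR11: ΔΔCt = (14.30−19.13) − (19.63−19.95) = -4.83 − (-0.32) = -4.51; fold change = 2^4.51 = 22.785
GATA5: ΔΔCt = (27.48−19.13) − (31.97−19.95) = 8.35 − 12.02 = -3.67; fold change = 2^3.67 = 12.729
NR11 has the largest |ΔΔCt| = 4.51.

22.785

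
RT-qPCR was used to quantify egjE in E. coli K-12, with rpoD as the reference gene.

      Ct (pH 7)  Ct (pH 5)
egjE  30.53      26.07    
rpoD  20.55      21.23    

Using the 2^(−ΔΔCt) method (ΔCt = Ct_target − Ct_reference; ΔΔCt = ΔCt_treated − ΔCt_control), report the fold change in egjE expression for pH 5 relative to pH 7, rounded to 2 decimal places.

ΔCt(pH 7) = 30.530 − 20.550 = 9.980
ΔCt(pH 5) = 26.070 − 21.230 = 4.840
ΔΔCt = 4.840 − 9.980 = -5.140
Fold change = 2^(−(-5.140)) = 2^5.140 = 35.261

35.26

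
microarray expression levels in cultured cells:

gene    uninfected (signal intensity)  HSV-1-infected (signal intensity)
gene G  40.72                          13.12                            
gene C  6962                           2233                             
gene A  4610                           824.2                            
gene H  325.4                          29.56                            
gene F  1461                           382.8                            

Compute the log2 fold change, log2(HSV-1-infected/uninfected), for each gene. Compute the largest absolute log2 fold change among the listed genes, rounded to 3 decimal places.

log2(13.12/40.72) = -1.634  (gene G)
log2(2233/6962) = -1.641  (gene C)
log2(824.2/4610) = -2.484  (gene A)
log2(29.56/325.4) = -3.460  (gene H)
log2(382.8/1461) = -1.932  (gene F)
The largest magnitude belongs to gene H.

3.460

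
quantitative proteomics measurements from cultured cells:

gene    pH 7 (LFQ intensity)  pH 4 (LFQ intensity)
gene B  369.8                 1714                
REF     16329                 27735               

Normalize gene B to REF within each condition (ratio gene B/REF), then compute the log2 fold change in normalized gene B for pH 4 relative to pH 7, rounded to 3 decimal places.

1.448

gene B/REF (pH 7) = 369.8 / 16329 = 0.022647
gene B/REF (pH 4) = 1714 / 27735 = 0.061799
Fold change = 0.061799 / 0.022647 = 2.7288
log2(2.7288) = 1.4483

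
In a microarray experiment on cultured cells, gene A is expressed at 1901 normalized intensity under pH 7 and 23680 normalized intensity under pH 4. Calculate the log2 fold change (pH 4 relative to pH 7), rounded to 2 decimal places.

3.64

Fold change = 23680 / 1901 = 12.4566
log2(12.4566) = 3.639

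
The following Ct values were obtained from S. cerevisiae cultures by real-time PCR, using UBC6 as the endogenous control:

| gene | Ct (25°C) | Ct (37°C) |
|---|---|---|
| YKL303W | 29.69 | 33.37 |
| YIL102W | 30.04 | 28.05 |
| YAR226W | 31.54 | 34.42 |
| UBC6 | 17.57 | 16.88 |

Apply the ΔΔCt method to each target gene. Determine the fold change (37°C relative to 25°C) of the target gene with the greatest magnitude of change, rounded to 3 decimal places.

YKL303W: ΔΔCt = (33.37−16.88) − (29.69−17.57) = 16.49 − 12.12 = 4.37; fold change = 2^-4.37 = 0.048
YIL102W: ΔΔCt = (28.05−16.88) − (30.04−17.57) = 11.17 − 12.47 = -1.30; fold change = 2^1.30 = 2.462
YAR226W: ΔΔCt = (34.42−16.88) − (31.54−17.57) = 17.54 − 13.97 = 3.57; fold change = 2^-3.57 = 0.084
YKL303W has the largest |ΔΔCt| = 4.37.

0.048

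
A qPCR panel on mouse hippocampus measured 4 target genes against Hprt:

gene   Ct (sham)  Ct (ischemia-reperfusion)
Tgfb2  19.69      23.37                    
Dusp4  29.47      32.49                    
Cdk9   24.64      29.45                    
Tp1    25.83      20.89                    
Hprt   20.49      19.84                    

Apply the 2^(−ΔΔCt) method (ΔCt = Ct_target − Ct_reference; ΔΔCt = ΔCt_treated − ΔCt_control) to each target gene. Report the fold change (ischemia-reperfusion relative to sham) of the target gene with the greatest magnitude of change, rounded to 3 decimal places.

0.023

Tgfb2: ΔΔCt = (23.37−19.84) − (19.69−20.49) = 3.53 − (-0.80) = 4.33; fold change = 2^-4.33 = 0.050
Dusp4: ΔΔCt = (32.49−19.84) − (29.47−20.49) = 12.65 − 8.98 = 3.67; fold change = 2^-3.67 = 0.079
Cdk9: ΔΔCt = (29.45−19.84) − (24.64−20.49) = 9.61 − 4.15 = 5.46; fold change = 2^-5.46 = 0.023
Tp1: ΔΔCt = (20.89−19.84) − (25.83−20.49) = 1.05 − 5.34 = -4.29; fold change = 2^4.29 = 19.562
Cdk9 has the largest |ΔΔCt| = 5.46.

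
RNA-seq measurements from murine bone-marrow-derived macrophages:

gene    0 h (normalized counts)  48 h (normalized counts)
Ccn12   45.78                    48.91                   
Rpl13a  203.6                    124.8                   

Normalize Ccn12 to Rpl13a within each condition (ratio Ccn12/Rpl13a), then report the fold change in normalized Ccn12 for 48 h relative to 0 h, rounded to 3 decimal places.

Ccn12/Rpl13a (0 h) = 45.78 / 203.6 = 0.22485
Ccn12/Rpl13a (48 h) = 48.91 / 124.8 = 0.39191
Fold change = 0.39191 / 0.22485 = 1.7430

1.743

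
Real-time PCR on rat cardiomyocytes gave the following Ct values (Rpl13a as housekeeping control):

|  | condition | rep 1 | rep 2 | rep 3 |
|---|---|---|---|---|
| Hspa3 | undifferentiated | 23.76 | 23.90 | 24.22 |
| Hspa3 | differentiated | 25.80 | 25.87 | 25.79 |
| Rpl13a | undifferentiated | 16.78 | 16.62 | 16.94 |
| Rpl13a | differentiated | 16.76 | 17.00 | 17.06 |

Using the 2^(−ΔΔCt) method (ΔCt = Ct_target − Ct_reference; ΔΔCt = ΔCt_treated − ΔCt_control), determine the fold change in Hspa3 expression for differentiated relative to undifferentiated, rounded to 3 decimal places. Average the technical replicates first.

0.308

Mean Ct: Hspa3 undifferentiated 23.960; Hspa3 differentiated 25.820; Rpl13a undifferentiated 16.780; Rpl13a differentiated 16.940
ΔCt(undifferentiated) = 23.960 − 16.780 = 7.180
ΔCt(differentiated) = 25.820 − 16.940 = 8.880
ΔΔCt = 8.880 − 7.180 = 1.700
Fold change = 2^(−1.700) = 0.3078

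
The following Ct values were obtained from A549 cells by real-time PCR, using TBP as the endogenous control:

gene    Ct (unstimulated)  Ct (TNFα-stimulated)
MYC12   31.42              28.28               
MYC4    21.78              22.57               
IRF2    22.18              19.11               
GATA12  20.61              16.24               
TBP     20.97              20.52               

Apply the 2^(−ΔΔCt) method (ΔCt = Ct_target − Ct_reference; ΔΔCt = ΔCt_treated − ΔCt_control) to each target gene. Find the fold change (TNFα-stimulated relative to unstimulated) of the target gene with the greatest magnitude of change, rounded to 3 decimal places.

MYC12: ΔΔCt = (28.28−20.52) − (31.42−20.97) = 7.76 − 10.45 = -2.69; fold change = 2^2.69 = 6.453
MYC4: ΔΔCt = (22.57−20.52) − (21.78−20.97) = 2.05 − 0.81 = 1.24; fold change = 2^-1.24 = 0.423
IRF2: ΔΔCt = (19.11−20.52) − (22.18−20.97) = -1.41 − 1.21 = -2.62; fold change = 2^2.62 = 6.148
GATA12: ΔΔCt = (16.24−20.52) − (20.61−20.97) = -4.28 − (-0.36) = -3.92; fold change = 2^3.92 = 15.137
GATA12 has the largest |ΔΔCt| = 3.92.

15.137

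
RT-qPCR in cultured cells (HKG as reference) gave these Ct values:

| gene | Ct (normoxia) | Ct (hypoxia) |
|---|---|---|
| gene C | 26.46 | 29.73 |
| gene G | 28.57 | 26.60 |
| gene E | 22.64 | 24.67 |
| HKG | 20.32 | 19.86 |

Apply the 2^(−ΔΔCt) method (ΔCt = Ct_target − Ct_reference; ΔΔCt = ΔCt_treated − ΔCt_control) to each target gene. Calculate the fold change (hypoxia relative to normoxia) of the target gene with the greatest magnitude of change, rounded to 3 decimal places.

0.075

gene C: ΔΔCt = (29.73−19.86) − (26.46−20.32) = 9.87 − 6.14 = 3.73; fold change = 2^-3.73 = 0.075
gene G: ΔΔCt = (26.60−19.86) − (28.57−20.32) = 6.74 − 8.25 = -1.51; fold change = 2^1.51 = 2.848
gene E: ΔΔCt = (24.67−19.86) − (22.64−20.32) = 4.81 − 2.32 = 2.49; fold change = 2^-2.49 = 0.178
gene C has the largest |ΔΔCt| = 3.73.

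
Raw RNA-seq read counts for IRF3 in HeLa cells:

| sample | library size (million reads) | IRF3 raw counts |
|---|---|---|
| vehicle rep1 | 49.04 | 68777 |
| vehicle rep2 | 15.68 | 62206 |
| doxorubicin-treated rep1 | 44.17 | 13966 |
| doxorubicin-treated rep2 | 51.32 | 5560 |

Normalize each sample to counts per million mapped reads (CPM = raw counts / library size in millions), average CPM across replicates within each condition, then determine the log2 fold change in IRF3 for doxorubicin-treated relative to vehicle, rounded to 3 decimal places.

-3.661

CPM(vehicle rep1) = 68777 / 49.04 = 1402.4674
CPM(vehicle rep2) = 62206 / 15.68 = 3967.2194
CPM(doxorubicin-treated rep1) = 13966 / 44.17 = 316.1875
CPM(doxorubicin-treated rep2) = 5560 / 51.32 = 108.3398
mean CPM(vehicle) = 2684.8434; mean CPM(doxorubicin-treated) = 212.2636
Fold change = 212.2636 / 2684.8434 = 0.07906
log2(0.07906) = -3.6609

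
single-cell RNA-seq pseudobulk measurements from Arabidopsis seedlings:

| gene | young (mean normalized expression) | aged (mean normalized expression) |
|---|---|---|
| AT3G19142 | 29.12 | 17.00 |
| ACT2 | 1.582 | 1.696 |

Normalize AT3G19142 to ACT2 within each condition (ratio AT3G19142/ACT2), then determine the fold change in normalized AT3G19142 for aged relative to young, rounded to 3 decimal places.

AT3G19142/ACT2 (young) = 29.12 / 1.582 = 18.407
AT3G19142/ACT2 (aged) = 17.00 / 1.696 = 10.024
Fold change = 10.024 / 18.407 = 0.5446

0.545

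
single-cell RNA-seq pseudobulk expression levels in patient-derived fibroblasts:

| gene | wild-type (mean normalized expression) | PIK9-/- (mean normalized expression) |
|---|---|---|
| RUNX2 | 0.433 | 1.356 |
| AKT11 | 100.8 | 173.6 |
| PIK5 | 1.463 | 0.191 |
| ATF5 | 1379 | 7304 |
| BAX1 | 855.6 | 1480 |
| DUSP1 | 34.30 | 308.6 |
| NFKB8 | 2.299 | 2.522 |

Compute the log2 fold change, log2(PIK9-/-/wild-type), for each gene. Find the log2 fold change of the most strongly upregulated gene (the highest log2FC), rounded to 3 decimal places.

log2(1.356/0.433) = 1.647  (RUNX2)
log2(173.6/100.8) = 0.784  (AKT11)
log2(0.191/1.463) = -2.937  (PIK5)
log2(7304/1379) = 2.405  (ATF5)
log2(1480/855.6) = 0.791  (BAX1)
log2(308.6/34.30) = 3.169  (DUSP1)
log2(2.522/2.299) = 0.134  (NFKB8)
DUSP1 is most strongly upregulated.

3.169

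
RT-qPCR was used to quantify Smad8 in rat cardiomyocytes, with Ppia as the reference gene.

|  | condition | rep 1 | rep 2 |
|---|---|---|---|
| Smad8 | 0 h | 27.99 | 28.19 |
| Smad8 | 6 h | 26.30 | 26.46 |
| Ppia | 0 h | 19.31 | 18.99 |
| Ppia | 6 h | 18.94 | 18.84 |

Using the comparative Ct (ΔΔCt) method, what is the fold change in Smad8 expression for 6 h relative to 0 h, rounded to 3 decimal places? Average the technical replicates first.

Mean Ct: Smad8 0 h 28.090; Smad8 6 h 26.380; Ppia 0 h 19.150; Ppia 6 h 18.890
ΔCt(0 h) = 28.090 − 19.150 = 8.940
ΔCt(6 h) = 26.380 − 18.890 = 7.490
ΔΔCt = 7.490 − 8.940 = -1.450
Fold change = 2^(−(-1.450)) = 2^1.450 = 2.7321

2.732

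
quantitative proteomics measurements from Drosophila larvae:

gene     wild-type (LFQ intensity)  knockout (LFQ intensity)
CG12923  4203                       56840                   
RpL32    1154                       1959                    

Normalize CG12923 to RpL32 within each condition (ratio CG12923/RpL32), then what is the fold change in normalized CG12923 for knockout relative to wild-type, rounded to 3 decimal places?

7.966

CG12923/RpL32 (wild-type) = 4203 / 1154 = 3.6421
CG12923/RpL32 (knockout) = 56840 / 1959 = 29.015
Fold change = 29.015 / 3.6421 = 7.9665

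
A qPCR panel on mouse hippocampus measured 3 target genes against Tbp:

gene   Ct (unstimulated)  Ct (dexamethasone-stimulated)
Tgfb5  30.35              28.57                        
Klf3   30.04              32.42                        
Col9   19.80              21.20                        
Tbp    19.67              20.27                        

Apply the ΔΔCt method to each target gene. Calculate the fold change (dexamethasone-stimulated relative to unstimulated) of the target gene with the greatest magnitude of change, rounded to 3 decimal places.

5.205

Tgfb5: ΔΔCt = (28.57−20.27) − (30.35−19.67) = 8.30 − 10.68 = -2.38; fold change = 2^2.38 = 5.205
Klf3: ΔΔCt = (32.42−20.27) − (30.04−19.67) = 12.15 − 10.37 = 1.78; fold change = 2^-1.78 = 0.291
Col9: ΔΔCt = (21.20−20.27) − (19.80−19.67) = 0.93 − 0.13 = 0.80; fold change = 2^-0.80 = 0.574
Tgfb5 has the largest |ΔΔCt| = 2.38.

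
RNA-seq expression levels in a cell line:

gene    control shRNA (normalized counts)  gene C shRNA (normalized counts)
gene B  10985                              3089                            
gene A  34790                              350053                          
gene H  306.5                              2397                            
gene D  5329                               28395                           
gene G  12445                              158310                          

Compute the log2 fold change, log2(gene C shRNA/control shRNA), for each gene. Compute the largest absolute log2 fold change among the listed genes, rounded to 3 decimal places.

log2(3089/10985) = -1.830  (gene B)
log2(350053/34790) = 3.331  (gene A)
log2(2397/306.5) = 2.967  (gene H)
log2(28395/5329) = 2.414  (gene D)
log2(158310/12445) = 3.669  (gene G)
The largest magnitude belongs to gene G.

3.669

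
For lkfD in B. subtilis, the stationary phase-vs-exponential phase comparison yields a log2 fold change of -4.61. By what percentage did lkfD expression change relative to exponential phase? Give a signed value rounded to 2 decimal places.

-95.91%

Fold change = 2^(-4.61) = 0.0409
Percent change = (FC − 1) × 100% = (0.0409 − 1) × 100 = -95.91%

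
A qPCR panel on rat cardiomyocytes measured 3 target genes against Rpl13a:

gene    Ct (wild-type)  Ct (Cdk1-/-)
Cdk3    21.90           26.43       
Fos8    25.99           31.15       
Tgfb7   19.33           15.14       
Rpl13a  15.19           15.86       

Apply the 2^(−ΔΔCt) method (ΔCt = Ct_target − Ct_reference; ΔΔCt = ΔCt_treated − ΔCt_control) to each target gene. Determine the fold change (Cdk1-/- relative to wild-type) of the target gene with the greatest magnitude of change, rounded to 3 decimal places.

29.041

Cdk3: ΔΔCt = (26.43−15.86) − (21.90−15.19) = 10.57 − 6.71 = 3.86; fold change = 2^-3.86 = 0.069
Fos8: ΔΔCt = (31.15−15.86) − (25.99−15.19) = 15.29 − 10.80 = 4.49; fold change = 2^-4.49 = 0.045
Tgfb7: ΔΔCt = (15.14−15.86) − (19.33−15.19) = -0.72 − 4.14 = -4.86; fold change = 2^4.86 = 29.041
Tgfb7 has the largest |ΔΔCt| = 4.86.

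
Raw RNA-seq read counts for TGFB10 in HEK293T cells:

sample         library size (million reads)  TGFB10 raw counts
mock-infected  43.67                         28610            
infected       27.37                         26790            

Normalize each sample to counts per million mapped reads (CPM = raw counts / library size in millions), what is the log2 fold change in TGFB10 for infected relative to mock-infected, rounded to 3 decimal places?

CPM(mock-infected) = 28610 / 43.67 = 655.1408
CPM(infected) = 26790 / 27.37 = 978.8089
Fold change = 978.8089 / 655.1408 = 1.49404
log2(1.49404) = 0.5792

0.579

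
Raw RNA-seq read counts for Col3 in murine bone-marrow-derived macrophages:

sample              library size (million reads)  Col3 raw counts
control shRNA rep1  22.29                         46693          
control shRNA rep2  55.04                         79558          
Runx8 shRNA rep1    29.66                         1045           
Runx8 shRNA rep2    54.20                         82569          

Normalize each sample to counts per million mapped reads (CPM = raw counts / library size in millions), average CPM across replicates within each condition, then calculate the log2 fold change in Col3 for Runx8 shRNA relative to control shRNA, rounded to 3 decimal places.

-1.184

CPM(control shRNA rep1) = 46693 / 22.29 = 2094.7959
CPM(control shRNA rep2) = 79558 / 55.04 = 1445.4578
CPM(Runx8 shRNA rep1) = 1045 / 29.66 = 35.2326
CPM(Runx8 shRNA rep2) = 82569 / 54.20 = 1523.4133
mean CPM(control shRNA) = 1770.1269; mean CPM(Runx8 shRNA) = 779.3230
Fold change = 779.3230 / 1770.1269 = 0.44026
log2(0.44026) = -1.1836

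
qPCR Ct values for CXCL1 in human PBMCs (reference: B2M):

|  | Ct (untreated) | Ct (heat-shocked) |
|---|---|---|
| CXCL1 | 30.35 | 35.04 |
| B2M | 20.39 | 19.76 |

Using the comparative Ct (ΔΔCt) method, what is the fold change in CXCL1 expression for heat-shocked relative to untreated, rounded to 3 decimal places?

ΔCt(untreated) = 30.350 − 20.390 = 9.960
ΔCt(heat-shocked) = 35.040 − 19.760 = 15.280
ΔΔCt = 15.280 − 9.960 = 5.320
Fold change = 2^(−5.320) = 0.0250

0.025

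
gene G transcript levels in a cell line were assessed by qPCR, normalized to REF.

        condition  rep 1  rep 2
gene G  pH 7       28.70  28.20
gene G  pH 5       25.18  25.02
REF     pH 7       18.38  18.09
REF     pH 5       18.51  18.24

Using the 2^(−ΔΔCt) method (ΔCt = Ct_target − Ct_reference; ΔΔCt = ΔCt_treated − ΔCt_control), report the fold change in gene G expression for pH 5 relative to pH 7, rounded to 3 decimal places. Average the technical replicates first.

11.236

Mean Ct: gene G pH 7 28.450; gene G pH 5 25.100; REF pH 7 18.235; REF pH 5 18.375
ΔCt(pH 7) = 28.450 − 18.235 = 10.215
ΔCt(pH 5) = 25.100 − 18.375 = 6.725
ΔΔCt = 6.725 − 10.215 = -3.490
Fold change = 2^(−(-3.490)) = 2^3.490 = 11.2356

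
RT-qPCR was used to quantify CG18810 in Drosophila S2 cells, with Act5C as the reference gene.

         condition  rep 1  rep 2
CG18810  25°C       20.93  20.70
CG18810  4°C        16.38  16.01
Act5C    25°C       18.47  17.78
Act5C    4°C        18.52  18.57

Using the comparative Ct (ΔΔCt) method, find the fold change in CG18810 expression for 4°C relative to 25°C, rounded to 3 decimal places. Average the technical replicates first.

32.900

Mean Ct: CG18810 25°C 20.815; CG18810 4°C 16.195; Act5C 25°C 18.125; Act5C 4°C 18.545
ΔCt(25°C) = 20.815 − 18.125 = 2.690
ΔCt(4°C) = 16.195 − 18.545 = -2.350
ΔΔCt = -2.350 − 2.690 = -5.040
Fold change = 2^(−(-5.040)) = 2^5.040 = 32.8996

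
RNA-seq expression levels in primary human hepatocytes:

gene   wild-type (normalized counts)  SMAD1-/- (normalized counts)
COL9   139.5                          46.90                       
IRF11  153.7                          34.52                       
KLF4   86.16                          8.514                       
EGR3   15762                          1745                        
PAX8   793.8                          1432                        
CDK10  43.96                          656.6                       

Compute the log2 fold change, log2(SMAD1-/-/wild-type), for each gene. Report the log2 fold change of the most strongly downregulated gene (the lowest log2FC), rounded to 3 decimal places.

log2(46.90/139.5) = -1.573  (COL9)
log2(34.52/153.7) = -2.155  (IRF11)
log2(8.514/86.16) = -3.339  (KLF4)
log2(1745/15762) = -3.175  (EGR3)
log2(1432/793.8) = 0.851  (PAX8)
log2(656.6/43.96) = 3.901  (CDK10)
KLF4 is most strongly downregulated.

-3.339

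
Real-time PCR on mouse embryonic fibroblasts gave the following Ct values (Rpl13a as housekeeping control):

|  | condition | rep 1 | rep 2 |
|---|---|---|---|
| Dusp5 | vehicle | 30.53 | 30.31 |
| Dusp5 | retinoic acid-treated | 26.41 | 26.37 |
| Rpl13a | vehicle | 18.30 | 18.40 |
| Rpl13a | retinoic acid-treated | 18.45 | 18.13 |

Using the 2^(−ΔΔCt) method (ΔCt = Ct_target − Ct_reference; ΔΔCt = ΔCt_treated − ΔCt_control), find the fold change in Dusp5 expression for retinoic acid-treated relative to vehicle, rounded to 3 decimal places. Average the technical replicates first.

Mean Ct: Dusp5 vehicle 30.420; Dusp5 retinoic acid-treated 26.390; Rpl13a vehicle 18.350; Rpl13a retinoic acid-treated 18.290
ΔCt(vehicle) = 30.420 − 18.350 = 12.070
ΔCt(retinoic acid-treated) = 26.390 − 18.290 = 8.100
ΔΔCt = 8.100 − 12.070 = -3.970
Fold change = 2^(−(-3.970)) = 2^3.970 = 15.6707

15.671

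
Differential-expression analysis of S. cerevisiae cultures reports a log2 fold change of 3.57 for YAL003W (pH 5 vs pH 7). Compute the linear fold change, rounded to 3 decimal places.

Fold change = 2^(3.57) = 11.8762

11.876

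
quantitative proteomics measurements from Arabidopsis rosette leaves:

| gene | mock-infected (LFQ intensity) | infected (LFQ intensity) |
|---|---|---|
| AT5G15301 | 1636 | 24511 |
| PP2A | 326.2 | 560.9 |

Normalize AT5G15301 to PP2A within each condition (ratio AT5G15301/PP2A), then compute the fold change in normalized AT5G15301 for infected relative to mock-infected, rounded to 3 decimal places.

8.713

AT5G15301/PP2A (mock-infected) = 1636 / 326.2 = 5.0153
AT5G15301/PP2A (infected) = 24511 / 560.9 = 43.699
Fold change = 43.699 / 5.0153 = 8.7132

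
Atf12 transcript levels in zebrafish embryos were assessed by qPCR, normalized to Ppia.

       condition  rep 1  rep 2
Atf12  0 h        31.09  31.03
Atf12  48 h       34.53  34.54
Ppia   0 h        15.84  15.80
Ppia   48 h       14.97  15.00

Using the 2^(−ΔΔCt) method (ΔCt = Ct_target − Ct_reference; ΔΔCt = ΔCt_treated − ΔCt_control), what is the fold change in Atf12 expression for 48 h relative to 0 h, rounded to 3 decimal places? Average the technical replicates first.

0.050

Mean Ct: Atf12 0 h 31.060; Atf12 48 h 34.535; Ppia 0 h 15.820; Ppia 48 h 14.985
ΔCt(0 h) = 31.060 − 15.820 = 15.240
ΔCt(48 h) = 34.535 − 14.985 = 19.550
ΔΔCt = 19.550 − 15.240 = 4.310
Fold change = 2^(−4.310) = 0.0504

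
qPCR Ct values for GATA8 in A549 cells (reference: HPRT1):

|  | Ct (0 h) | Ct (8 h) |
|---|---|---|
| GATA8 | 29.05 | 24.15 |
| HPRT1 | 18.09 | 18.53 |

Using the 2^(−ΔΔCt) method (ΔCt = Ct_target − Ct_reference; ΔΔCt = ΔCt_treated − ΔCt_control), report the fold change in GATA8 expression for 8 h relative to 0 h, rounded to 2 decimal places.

ΔCt(0 h) = 29.050 − 18.090 = 10.960
ΔCt(8 h) = 24.150 − 18.530 = 5.620
ΔΔCt = 5.620 − 10.960 = -5.340
Fold change = 2^(−(-5.340)) = 2^5.340 = 40.504

40.50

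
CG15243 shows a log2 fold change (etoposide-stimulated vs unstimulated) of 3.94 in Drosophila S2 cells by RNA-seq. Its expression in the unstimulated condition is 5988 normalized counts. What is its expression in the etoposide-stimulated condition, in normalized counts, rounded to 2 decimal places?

Fold change = 2^(3.94) = 15.3482
etoposide-stimulated expression = 5988 × 15.3482 = 91905.18

91905.18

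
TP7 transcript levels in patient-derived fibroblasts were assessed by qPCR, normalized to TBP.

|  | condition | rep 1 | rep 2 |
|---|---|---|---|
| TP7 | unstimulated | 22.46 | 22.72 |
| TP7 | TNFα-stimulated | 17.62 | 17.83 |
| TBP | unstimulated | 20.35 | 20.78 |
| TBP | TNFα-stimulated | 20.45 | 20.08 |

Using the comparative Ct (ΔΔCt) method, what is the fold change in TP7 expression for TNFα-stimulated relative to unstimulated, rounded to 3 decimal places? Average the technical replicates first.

23.670

Mean Ct: TP7 unstimulated 22.590; TP7 TNFα-stimulated 17.725; TBP unstimulated 20.565; TBP TNFα-stimulated 20.265
ΔCt(unstimulated) = 22.590 − 20.565 = 2.025
ΔCt(TNFα-stimulated) = 17.725 − 20.265 = -2.540
ΔΔCt = -2.540 − 2.025 = -4.565
Fold change = 2^(−(-4.565)) = 2^4.565 = 23.6702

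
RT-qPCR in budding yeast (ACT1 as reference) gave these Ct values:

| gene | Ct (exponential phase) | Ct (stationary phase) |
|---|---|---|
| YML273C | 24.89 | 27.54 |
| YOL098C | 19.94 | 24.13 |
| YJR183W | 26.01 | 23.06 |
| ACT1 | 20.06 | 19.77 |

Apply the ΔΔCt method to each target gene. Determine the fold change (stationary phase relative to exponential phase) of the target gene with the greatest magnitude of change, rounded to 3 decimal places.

0.045

YML273C: ΔΔCt = (27.54−19.77) − (24.89−20.06) = 7.77 − 4.83 = 2.94; fold change = 2^-2.94 = 0.130
YOL098C: ΔΔCt = (24.13−19.77) − (19.94−20.06) = 4.36 − (-0.12) = 4.48; fold change = 2^-4.48 = 0.045
YJR183W: ΔΔCt = (23.06−19.77) − (26.01−20.06) = 3.29 − 5.95 = -2.66; fold change = 2^2.66 = 6.320
YOL098C has the largest |ΔΔCt| = 4.48.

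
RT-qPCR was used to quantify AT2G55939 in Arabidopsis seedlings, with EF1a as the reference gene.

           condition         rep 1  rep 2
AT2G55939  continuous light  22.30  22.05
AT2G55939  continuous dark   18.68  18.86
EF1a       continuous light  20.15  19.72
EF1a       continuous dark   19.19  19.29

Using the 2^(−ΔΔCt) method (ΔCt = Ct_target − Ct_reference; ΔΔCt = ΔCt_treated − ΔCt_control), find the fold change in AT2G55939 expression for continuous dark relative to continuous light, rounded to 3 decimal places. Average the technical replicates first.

6.543

Mean Ct: AT2G55939 continuous light 22.175; AT2G55939 continuous dark 18.770; EF1a continuous light 19.935; EF1a continuous dark 19.240
ΔCt(continuous light) = 22.175 − 19.935 = 2.240
ΔCt(continuous dark) = 18.770 − 19.240 = -0.470
ΔΔCt = -0.470 − 2.240 = -2.710
Fold change = 2^(−(-2.710)) = 2^2.710 = 6.5432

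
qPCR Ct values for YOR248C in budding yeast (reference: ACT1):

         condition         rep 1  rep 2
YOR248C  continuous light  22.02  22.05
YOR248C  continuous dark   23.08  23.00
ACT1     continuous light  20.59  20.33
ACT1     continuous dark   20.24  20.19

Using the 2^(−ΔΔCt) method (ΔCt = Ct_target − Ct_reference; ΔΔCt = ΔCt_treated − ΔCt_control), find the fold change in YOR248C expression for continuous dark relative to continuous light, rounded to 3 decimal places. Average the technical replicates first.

0.420

Mean Ct: YOR248C continuous light 22.035; YOR248C continuous dark 23.040; ACT1 continuous light 20.460; ACT1 continuous dark 20.215
ΔCt(continuous light) = 22.035 − 20.460 = 1.575
ΔCt(continuous dark) = 23.040 − 20.215 = 2.825
ΔΔCt = 2.825 − 1.575 = 1.250
Fold change = 2^(−1.250) = 0.4204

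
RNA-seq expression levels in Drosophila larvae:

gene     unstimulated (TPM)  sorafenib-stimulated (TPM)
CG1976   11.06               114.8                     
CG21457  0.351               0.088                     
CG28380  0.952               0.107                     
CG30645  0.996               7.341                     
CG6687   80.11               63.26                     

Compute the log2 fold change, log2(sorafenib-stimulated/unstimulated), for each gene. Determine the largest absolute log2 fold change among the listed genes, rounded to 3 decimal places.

log2(114.8/11.06) = 3.376  (CG1976)
log2(0.088/0.351) = -1.996  (CG21457)
log2(0.107/0.952) = -3.153  (CG28380)
log2(7.341/0.996) = 2.882  (CG30645)
log2(63.26/80.11) = -0.341  (CG6687)
The largest magnitude belongs to CG1976.

3.376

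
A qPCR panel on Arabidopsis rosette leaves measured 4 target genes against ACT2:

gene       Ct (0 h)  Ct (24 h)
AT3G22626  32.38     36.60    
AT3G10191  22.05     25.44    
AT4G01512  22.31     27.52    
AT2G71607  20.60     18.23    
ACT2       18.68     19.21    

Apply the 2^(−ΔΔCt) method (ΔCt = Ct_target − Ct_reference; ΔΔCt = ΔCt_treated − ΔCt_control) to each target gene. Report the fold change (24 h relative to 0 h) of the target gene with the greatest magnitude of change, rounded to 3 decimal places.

AT3G22626: ΔΔCt = (36.60−19.21) − (32.38−18.68) = 17.39 − 13.70 = 3.69; fold change = 2^-3.69 = 0.077
AT3G10191: ΔΔCt = (25.44−19.21) − (22.05−18.68) = 6.23 − 3.37 = 2.86; fold change = 2^-2.86 = 0.138
AT4G01512: ΔΔCt = (27.52−19.21) − (22.31−18.68) = 8.31 − 3.63 = 4.68; fold change = 2^-4.68 = 0.039
AT2G71607: ΔΔCt = (18.23−19.21) − (20.60−18.68) = -0.98 − 1.92 = -2.90; fold change = 2^2.90 = 7.464
AT4G01512 has the largest |ΔΔCt| = 4.68.

0.039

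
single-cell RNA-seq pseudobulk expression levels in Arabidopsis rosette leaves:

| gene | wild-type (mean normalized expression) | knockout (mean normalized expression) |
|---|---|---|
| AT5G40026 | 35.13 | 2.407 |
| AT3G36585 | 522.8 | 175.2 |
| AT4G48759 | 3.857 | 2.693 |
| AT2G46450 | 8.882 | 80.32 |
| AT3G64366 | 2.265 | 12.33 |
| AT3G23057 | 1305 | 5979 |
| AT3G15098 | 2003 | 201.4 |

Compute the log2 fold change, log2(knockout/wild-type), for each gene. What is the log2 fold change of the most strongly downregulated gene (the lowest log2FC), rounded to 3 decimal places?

log2(2.407/35.13) = -3.867  (AT5G40026)
log2(175.2/522.8) = -1.577  (AT3G36585)
log2(2.693/3.857) = -0.518  (AT4G48759)
log2(80.32/8.882) = 3.177  (AT2G46450)
log2(12.33/2.265) = 2.445  (AT3G64366)
log2(5979/1305) = 2.196  (AT3G23057)
log2(201.4/2003) = -3.314  (AT3G15098)
AT5G40026 is most strongly downregulated.

-3.867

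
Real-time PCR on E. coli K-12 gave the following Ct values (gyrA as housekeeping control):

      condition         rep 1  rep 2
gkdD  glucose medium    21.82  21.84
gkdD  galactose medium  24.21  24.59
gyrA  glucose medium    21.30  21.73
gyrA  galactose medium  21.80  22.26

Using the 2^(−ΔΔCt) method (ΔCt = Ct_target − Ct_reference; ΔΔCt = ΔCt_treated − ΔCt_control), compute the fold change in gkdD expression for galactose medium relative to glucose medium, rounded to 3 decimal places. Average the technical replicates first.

Mean Ct: gkdD glucose medium 21.830; gkdD galactose medium 24.400; gyrA glucose medium 21.515; gyrA galactose medium 22.030
ΔCt(glucose medium) = 21.830 − 21.515 = 0.315
ΔCt(galactose medium) = 24.400 − 22.030 = 2.370
ΔΔCt = 2.370 − 0.315 = 2.055
Fold change = 2^(−2.055) = 0.2406

0.241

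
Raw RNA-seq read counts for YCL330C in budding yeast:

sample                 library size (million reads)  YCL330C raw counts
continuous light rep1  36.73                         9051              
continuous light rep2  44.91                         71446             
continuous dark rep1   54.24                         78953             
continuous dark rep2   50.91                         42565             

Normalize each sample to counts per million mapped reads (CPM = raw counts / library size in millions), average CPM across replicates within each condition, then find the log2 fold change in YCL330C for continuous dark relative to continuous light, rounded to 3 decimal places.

CPM(continuous light rep1) = 9051 / 36.73 = 246.4198
CPM(continuous light rep2) = 71446 / 44.91 = 1590.8706
CPM(continuous dark rep1) = 78953 / 54.24 = 1455.6232
CPM(continuous dark rep2) = 42565 / 50.91 = 836.0833
mean CPM(continuous light) = 918.6452; mean CPM(continuous dark) = 1145.8532
Fold change = 1145.8532 / 918.6452 = 1.24733
log2(1.24733) = 0.3188

0.319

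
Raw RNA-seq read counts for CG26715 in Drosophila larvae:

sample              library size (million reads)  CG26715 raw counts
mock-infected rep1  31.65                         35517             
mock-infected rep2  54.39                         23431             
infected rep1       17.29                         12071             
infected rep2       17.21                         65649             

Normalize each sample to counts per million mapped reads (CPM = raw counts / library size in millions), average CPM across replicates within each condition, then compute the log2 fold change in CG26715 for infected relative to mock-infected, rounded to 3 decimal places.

1.539

CPM(mock-infected rep1) = 35517 / 31.65 = 1122.1801
CPM(mock-infected rep2) = 23431 / 54.39 = 430.7961
CPM(infected rep1) = 12071 / 17.29 = 698.1492
CPM(infected rep2) = 65649 / 17.21 = 3814.5845
mean CPM(mock-infected) = 776.4881; mean CPM(infected) = 2256.3669
Fold change = 2256.3669 / 776.4881 = 2.90586
log2(2.90586) = 1.5390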